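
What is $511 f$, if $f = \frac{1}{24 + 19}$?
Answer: $\frac{511}{43} \approx 11.884$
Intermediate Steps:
$f = \frac{1}{43} \approx 0.023256$
$511 f = 511 \cdot \frac{1}{43} = \frac{511}{43}$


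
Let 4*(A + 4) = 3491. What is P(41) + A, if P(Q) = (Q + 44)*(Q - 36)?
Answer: 5175/4 ≈ 1293.8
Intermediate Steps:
A = 3475/4 (A = -4 + (¼)*3491 = -4 + 3491/4 = 3475/4 ≈ 868.75)
P(Q) = (-36 + Q)*(44 + Q) (P(Q) = (44 + Q)*(-36 + Q) = (-36 + Q)*(44 + Q))
P(41) + A = (-1584 + 41² + 8*41) + 3475/4 = (-1584 + 1681 + 328) + 3475/4 = 425 + 3475/4 = 5175/4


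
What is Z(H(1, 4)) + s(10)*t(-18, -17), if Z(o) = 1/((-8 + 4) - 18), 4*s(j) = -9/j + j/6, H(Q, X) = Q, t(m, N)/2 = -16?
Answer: -2039/330 ≈ -6.1788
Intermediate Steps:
t(m, N) = -32 (t(m, N) = 2*(-16) = -32)
s(j) = -9/(4*j) + j/24 (s(j) = (-9/j + j/6)/4 = -9/(4*j) + j/24)
Z(o) = -1/22 (Z(o) = 1/(-4 - 18) = 1/(-22) = -1/22)
Z(H(1, 4)) + s(10)*t(-18, -17) = -1/22 + ((1/24)*(-54 + 10**2)/10)*(-32) = -1/22 + ((1/24)*(1/10)*(-54 + 100))*(-32) = -1/22 + ((1/24)*(1/10)*46)*(-32) = -1/22 + (23/120)*(-32) = -1/22 - 92/15 = -2039/330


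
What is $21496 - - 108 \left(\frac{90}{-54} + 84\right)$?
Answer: $30388$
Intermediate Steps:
$21496 - - 108 \left(\frac{90}{-54} + 84\right) = 21496 - - 108 \left(90 \left(- \frac{1}{54}\right) + 84\right) = 21496 - - 108 \left(- \frac{5}{3} + 84\right) = 21496 - \left(-108\right) \frac{247}{3} = 21496 - -8892 = 21496 + 8892 = 30388$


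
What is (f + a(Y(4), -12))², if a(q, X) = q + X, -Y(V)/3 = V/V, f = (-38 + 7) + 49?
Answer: 9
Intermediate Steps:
f = 18 (f = -31 + 49 = 18)
Y(V) = -3 (Y(V) = -3*V/V = -3*1 = -3)
a(q, X) = X + q
(f + a(Y(4), -12))² = (18 + (-12 - 3))² = (18 - 15)² = 3² = 9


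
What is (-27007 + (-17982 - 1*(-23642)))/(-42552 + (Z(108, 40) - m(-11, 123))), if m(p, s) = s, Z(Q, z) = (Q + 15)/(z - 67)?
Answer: 192123/384116 ≈ 0.50017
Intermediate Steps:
Z(Q, z) = (15 + Q)/(-67 + z)
(-27007 + (-17982 - 1*(-23642)))/(-42552 + (Z(108, 40) - m(-11, 123))) = (-27007 + (-17982 - 1*(-23642)))/(-42552 + ((15 + 108)/(-67 + 40) - 1*123)) = (-27007 + (-17982 + 23642))/(-42552 + (123/(-27) - 123)) = (-27007 + 5660)/(-42552 + (-1/27*123 - 123)) = -21347/(-42552 + (-41/9 - 123)) = -21347/(-42552 - 1148/9) = -21347/(-384116/9) = -21347*(-9/384116) = 192123/384116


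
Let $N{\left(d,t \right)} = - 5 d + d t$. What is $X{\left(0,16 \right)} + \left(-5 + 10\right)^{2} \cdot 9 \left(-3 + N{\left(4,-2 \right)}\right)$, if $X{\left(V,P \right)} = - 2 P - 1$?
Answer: $-7008$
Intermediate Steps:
$X{\left(V,P \right)} = -1 - 2 P$
$X{\left(0,16 \right)} + \left(-5 + 10\right)^{2} \cdot 9 \left(-3 + N{\left(4,-2 \right)}\right) = \left(-1 - 32\right) + \left(-5 + 10\right)^{2} \cdot 9 \left(-3 + 4 \left(-5 - 2\right)\right) = \left(-1 - 32\right) + 5^{2} \cdot 9 \left(-3 + 4 \left(-7\right)\right) = -33 + 25 \cdot 9 \left(-3 - 28\right) = -33 + 25 \cdot 9 \left(-31\right) = -33 + 25 \left(-279\right) = -33 - 6975 = -7008$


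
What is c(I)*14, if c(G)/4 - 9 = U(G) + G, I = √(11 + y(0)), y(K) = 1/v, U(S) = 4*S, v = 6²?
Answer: 504 + 140*√397/3 ≈ 1433.8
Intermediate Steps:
v = 36
y(K) = 1/36
I = √397/6 (I = √(11 + 1/36) = √(397/36) = √397/6 ≈ 3.3208)
c(G) = 36 + 20*G (c(G) = 36 + 4*(4*G + G) = 36 + 4*(5*G) = 36 + 20*G)
c(I)*14 = (36 + 20*(√397/6))*14 = (36 + 10*√397/3)*14 = 504 + 140*√397/3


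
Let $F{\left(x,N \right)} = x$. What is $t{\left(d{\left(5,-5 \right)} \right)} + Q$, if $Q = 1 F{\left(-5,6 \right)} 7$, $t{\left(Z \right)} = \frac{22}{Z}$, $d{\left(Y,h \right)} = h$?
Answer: $- \frac{197}{5} \approx -39.4$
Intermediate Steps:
$Q = -35$ ($Q = 1 \left(-5\right) 7 = \left(-5\right) 7 = -35$)
$t{\left(d{\left(5,-5 \right)} \right)} + Q = \frac{22}{-5} - 35 = 22 \left(- \frac{1}{5}\right) - 35 = - \frac{22}{5} - 35 = - \frac{197}{5}$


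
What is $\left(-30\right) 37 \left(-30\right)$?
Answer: $33300$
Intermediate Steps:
$\left(-30\right) 37 \left(-30\right) = \left(-1110\right) \left(-30\right) = 33300$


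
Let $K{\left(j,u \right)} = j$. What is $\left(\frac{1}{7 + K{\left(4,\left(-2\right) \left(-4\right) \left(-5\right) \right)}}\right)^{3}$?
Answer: $\frac{1}{1331} \approx 0.00075131$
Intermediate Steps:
$\left(\frac{1}{7 + K{\left(4,\left(-2\right) \left(-4\right) \left(-5\right) \right)}}\right)^{3} = \left(\frac{1}{7 + 4}\right)^{3} = \left(\frac{1}{11}\right)^{3} = \frac{1}{1331}$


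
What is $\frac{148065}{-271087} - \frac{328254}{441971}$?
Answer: $- \frac{154425828213}{119812592477} \approx -1.2889$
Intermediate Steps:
$\frac{148065}{-271087} - \frac{328254}{441971} = 148065 \left(- \frac{1}{271087}\right) - \frac{328254}{441971} = - \frac{148065}{271087} - \frac{328254}{441971} = - \frac{154425828213}{119812592477}$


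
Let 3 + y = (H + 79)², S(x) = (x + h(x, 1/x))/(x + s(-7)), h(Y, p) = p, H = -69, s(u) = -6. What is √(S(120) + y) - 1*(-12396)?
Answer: 12396 + √127429295/1140 ≈ 12406.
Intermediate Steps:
S(x) = (x + 1/x)/(-6 + x) (S(x) = (x + 1/x)/(x - 6) = (x + 1/x)/(-6 + x))
y = 97 (y = -3 + (-69 + 79)² = -3 + 10² = -3 + 100 = 97)
√(S(120) + y) - 1*(-12396) = √((1 + 120²)/(120*(-6 + 120)) + 97) - 1*(-12396) = √((1/120)*(1 + 14400)/114 + 97) + 12396 = √((1/120)*(1/114)*14401 + 97) + 12396 = √(14401/13680 + 97) + 12396 = √(1341361/13680) + 12396 = √127429295/1140 + 12396 = 12396 + √127429295/1140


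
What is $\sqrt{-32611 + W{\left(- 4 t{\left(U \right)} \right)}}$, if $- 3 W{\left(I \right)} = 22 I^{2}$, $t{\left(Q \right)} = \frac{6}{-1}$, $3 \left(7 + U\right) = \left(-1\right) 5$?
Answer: $i \sqrt{36835} \approx 191.92 i$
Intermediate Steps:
$U = - \frac{26}{3}$ ($U = -7 + \frac{\left(-1\right) 5}{3} = -7 + \frac{1}{3} \left(-5\right) = -7 - \frac{5}{3} = - \frac{26}{3} \approx -8.6667$)
$t{\left(Q \right)} = -6$ ($t{\left(Q \right)} = 6 \left(-1\right) = -6$)
$W{\left(I \right)} = - \frac{22 I^{2}}{3}$
$\sqrt{-32611 + W{\left(- 4 t{\left(U \right)} \right)}} = \sqrt{-32611 - \frac{22 \left(\left(-4\right) \left(-6\right)\right)^{2}}{3}} = \sqrt{-32611 - \frac{22 \cdot 24^{2}}{3}} = \sqrt{-32611 - 4224} = \sqrt{-36835} = i \sqrt{36835}$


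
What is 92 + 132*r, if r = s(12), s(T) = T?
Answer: 1676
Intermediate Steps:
r = 12
92 + 132*r = 92 + 132*12 = 92 + 1584 = 1676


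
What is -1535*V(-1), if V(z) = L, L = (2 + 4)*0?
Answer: 0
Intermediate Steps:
L = 0 (L = 6*0 = 0)
V(z) = 0
-1535*V(-1) = -1535*0 = 0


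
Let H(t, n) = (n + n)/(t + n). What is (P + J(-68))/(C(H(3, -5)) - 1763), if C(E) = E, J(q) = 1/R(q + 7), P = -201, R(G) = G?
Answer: 6131/53619 ≈ 0.11434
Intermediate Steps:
H(t, n) = 2*n/(n + t) (H(t, n) = (2*n)/(n + t) = 2*n/(n + t))
J(q) = 1/(7 + q) (J(q) = 1/(q + 7) = 1/(7 + q))
(P + J(-68))/(C(H(3, -5)) - 1763) = (-201 + 1/(7 - 68))/(2*(-5)/(-5 + 3) - 1763) = (-201 + 1/(-61))/(2*(-5)/(-2) - 1763) = (-201 - 1/61)/(2*(-5)*(-½) - 1763) = -12262/(61*(5 - 1763)) = -12262/61/(-1758) = -12262/61*(-1/1758) = 6131/53619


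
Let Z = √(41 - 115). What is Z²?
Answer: -74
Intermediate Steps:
Z = I*√74 (Z = √(-74) = I*√74 ≈ 8.6023*I)
Z² = (I*√74)² = -74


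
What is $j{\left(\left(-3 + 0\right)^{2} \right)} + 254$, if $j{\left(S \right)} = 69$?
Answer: $323$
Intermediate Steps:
$j{\left(\left(-3 + 0\right)^{2} \right)} + 254 = 69 + 254 = 323$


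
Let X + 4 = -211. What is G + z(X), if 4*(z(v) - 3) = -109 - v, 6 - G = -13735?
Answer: 27541/2 ≈ 13771.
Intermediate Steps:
X = -215 (X = -4 - 211 = -215)
G = 13741 (G = 6 - 1*(-13735) = 6 + 13735 = 13741)
z(v) = -97/4 - v/4 (z(v) = 3 + (-109 - v)/4 = 3 + (-109/4 - v/4) = -97/4 - v/4)
G + z(X) = 13741 + (-97/4 - 1/4*(-215)) = 13741 + (-97/4 + 215/4) = 13741 + 59/2 = 27541/2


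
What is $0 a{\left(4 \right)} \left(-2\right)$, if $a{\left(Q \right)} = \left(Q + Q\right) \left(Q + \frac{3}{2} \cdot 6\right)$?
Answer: $0$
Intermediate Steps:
$a{\left(Q \right)} = 2 Q \left(9 + Q\right)$ ($a{\left(Q \right)} = 2 Q \left(Q + 3 \cdot \frac{1}{2} \cdot 6\right) = 2 Q \left(Q + \frac{3}{2} \cdot 6\right) = 2 Q \left(Q + 9\right) = 2 Q \left(9 + Q\right)$)
$0 a{\left(4 \right)} \left(-2\right) = 0 \cdot 2 \cdot 4 \left(9 + 4\right) \left(-2\right) = 0 \cdot 2 \cdot 4 \cdot 13 \left(-2\right) = 0 \cdot 104 \left(-2\right) = 0 \left(-2\right) = 0$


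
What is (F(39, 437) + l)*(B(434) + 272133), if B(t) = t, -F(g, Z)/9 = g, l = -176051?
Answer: -48081363934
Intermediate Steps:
F(g, Z) = -9*g
(F(39, 437) + l)*(B(434) + 272133) = (-9*39 - 176051)*(434 + 272133) = (-351 - 176051)*272567 = -176402*272567 = -48081363934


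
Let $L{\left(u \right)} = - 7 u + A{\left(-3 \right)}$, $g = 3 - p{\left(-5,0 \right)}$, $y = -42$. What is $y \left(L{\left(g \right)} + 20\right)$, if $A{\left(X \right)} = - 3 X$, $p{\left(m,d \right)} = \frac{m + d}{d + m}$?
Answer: $-630$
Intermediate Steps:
$p{\left(m,d \right)} = 1$ ($p{\left(m,d \right)} = \frac{d + m}{d + m} = 1$)
$g = 2$ ($g = 3 - 1 = 2$)
$L{\left(u \right)} = 9 - 7 u$ ($L{\left(u \right)} = - 7 u - -9 = - 7 u + 9 = 9 - 7 u$)
$y \left(L{\left(g \right)} + 20\right) = - 42 \left(\left(9 - 14\right) + 20\right) = - 42 \left(-5 + 20\right) = \left(-42\right) 15 = -630$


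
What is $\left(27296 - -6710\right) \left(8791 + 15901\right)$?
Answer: $839676152$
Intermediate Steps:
$\left(27296 - -6710\right) \left(8791 + 15901\right) = \left(27296 + 6710\right) 24692 = 34006 \cdot 24692 = 839676152$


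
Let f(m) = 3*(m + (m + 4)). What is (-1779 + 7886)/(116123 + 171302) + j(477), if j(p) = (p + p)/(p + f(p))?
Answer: 98222669/321053725 ≈ 0.30594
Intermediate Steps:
f(m) = 12 + 6*m (f(m) = 3*(m + (4 + m)) = 3*(4 + 2*m) = 12 + 6*m)
j(p) = 2*p/(12 + 7*p) (j(p) = (p + p)/(p + (12 + 6*p)) = (2*p)/(12 + 7*p) = 2*p/(12 + 7*p))
(-1779 + 7886)/(116123 + 171302) + j(477) = (-1779 + 7886)/(116123 + 171302) + 2*477/(12 + 7*477) = 6107/287425 + 2*477/(12 + 3339) = 6107*(1/287425) + 2*477/3351 = 6107/287425 + 2*477*(1/3351) = 6107/287425 + 318/1117 = 98222669/321053725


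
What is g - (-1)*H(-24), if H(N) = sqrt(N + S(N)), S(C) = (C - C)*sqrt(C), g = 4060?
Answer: 4060 + 2*I*sqrt(6) ≈ 4060.0 + 4.899*I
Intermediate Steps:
S(C) = 0 (S(C) = 0*sqrt(C) = 0)
H(N) = sqrt(N) (H(N) = sqrt(N + 0) = sqrt(N))
g - (-1)*H(-24) = 4060 - (-1)*sqrt(-24) = 4060 - (-1)*2*I*sqrt(6) = 4060 - (-2)*I*sqrt(6) = 4060 + 2*I*sqrt(6)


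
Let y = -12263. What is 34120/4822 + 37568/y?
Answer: 118630332/29566093 ≈ 4.0124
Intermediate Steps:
34120/4822 + 37568/y = 34120/4822 + 37568/(-12263) = 34120*(1/4822) + 37568*(-1/12263) = 17060/2411 - 37568/12263 = 118630332/29566093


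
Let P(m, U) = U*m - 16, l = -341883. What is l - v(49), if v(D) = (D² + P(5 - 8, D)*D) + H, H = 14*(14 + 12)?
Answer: -336661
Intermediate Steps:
P(m, U) = -16 + U*m
H = 364 (H = 14*26 = 364)
v(D) = 364 + D² + D*(-16 - 3*D) (v(D) = (D² + (-16 + D*(5 - 8))*D) + 364 = (D² + (-16 + D*(-3))*D) + 364 = (D² + (-16 - 3*D)*D) + 364 = (D² + D*(-16 - 3*D)) + 364 = 364 + D² + D*(-16 - 3*D))
l - v(49) = -341883 - (364 - 16*49 - 2*49²) = -341883 - (364 - 784 - 2*2401) = -341883 - (364 - 784 - 4802) = -341883 - 1*(-5222) = -341883 + 5222 = -336661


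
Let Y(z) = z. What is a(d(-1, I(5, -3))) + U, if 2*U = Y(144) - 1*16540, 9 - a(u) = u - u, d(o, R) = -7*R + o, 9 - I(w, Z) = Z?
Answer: -8189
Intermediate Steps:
I(w, Z) = 9 - Z
d(o, R) = o - 7*R
a(u) = 9 (a(u) = 9 - (u - u) = 9 - 1*0 = 9 + 0 = 9)
U = -8198 (U = (144 - 1*16540)/2 = (144 - 16540)/2 = (½)*(-16396) = -8198)
a(d(-1, I(5, -3))) + U = 9 - 8198 = -8189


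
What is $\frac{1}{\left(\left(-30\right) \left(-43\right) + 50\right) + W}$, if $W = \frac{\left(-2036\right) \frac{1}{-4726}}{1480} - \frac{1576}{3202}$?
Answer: $\frac{2799540620}{3750007333149} \approx 0.00074654$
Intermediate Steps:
$W = - \frac{1377097651}{2799540620}$ ($W = \left(-2036\right) \left(- \frac{1}{4726}\right) \frac{1}{1480} - \frac{788}{1601} = \frac{1018}{2363} \cdot \frac{1}{1480} - \frac{788}{1601} = \frac{509}{1748620} - \frac{788}{1601} = - \frac{1377097651}{2799540620} \approx -0.4919$)
$\frac{1}{\left(\left(-30\right) \left(-43\right) + 50\right) + W} = \frac{1}{\left(\left(-30\right) \left(-43\right) + 50\right) - \frac{1377097651}{2799540620}} = \frac{1}{\left(1290 + 50\right) - \frac{1377097651}{2799540620}} = \frac{1}{1340 - \frac{1377097651}{2799540620}} = \frac{1}{\frac{3750007333149}{2799540620}} = \frac{2799540620}{3750007333149}$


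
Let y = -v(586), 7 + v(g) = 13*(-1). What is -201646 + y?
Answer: -201626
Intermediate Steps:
v(g) = -20 (v(g) = -7 + 13*(-1) = -7 - 13 = -20)
y = 20 (y = -1*(-20) = 20)
-201646 + y = -201646 + 20 = -201626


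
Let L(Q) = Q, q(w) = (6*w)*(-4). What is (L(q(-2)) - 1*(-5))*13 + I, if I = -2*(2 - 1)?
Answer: 687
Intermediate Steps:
q(w) = -24*w
I = -2 (I = -2*1 = -2)
(L(q(-2)) - 1*(-5))*13 + I = (-24*(-2) - 1*(-5))*13 - 2 = (48 + 5)*13 - 2 = 53*13 - 2 = 689 - 2 = 687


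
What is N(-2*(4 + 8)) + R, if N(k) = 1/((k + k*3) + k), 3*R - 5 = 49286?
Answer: 657213/40 ≈ 16430.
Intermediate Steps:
R = 49291/3 (R = 5/3 + (⅓)*49286 = 5/3 + 49286/3 = 49291/3 ≈ 16430.)
N(k) = 1/(5*k) (N(k) = 1/((k + 3*k) + k) = 1/(4*k + k) = 1/(5*k))
N(-2*(4 + 8)) + R = 1/(5*((-2*(4 + 8)))) + 49291/3 = 1/(5*((-2*12))) + 49291/3 = (⅕)/(-24) + 49291/3 = (⅕)*(-1/24) + 49291/3 = -1/120 + 49291/3 = 657213/40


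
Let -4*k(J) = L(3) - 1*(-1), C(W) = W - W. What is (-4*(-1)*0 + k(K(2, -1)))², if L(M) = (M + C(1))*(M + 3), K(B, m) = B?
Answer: 361/16 ≈ 22.563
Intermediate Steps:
C(W) = 0
L(M) = M*(3 + M) (L(M) = (M + 0)*(M + 3) = M*(3 + M))
k(J) = -19/4 (k(J) = -(3*(3 + 3) - 1*(-1))/4 = -(3*6 + 1)/4 = -(18 + 1)/4 = -¼*19 = -19/4)
(-4*(-1)*0 + k(K(2, -1)))² = (-4*(-1)*0 - 19/4)² = (4*0 - 19/4)² = (0 - 19/4)² = (-19/4)² = 361/16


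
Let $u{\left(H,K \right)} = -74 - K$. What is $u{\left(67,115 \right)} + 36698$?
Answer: $36509$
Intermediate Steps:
$u{\left(67,115 \right)} + 36698 = \left(-74 - 115\right) + 36698 = -189 + 36698 = 36509$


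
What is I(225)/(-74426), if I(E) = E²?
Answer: -50625/74426 ≈ -0.68021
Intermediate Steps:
I(225)/(-74426) = 225²/(-74426) = 50625*(-1/74426) = -50625/74426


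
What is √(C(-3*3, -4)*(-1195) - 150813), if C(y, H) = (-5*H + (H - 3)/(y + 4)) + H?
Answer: I*√171606 ≈ 414.25*I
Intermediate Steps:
C(y, H) = -4*H + (-3 + H)/(4 + y) (C(y, H) = (-5*H + (-3 + H)/(4 + y)) + H = -4*H + (-3 + H)/(4 + y))
√(C(-3*3, -4)*(-1195) - 150813) = √(((-3 - 15*(-4) - 4*(-4)*(-3*3))/(4 - 3*3))*(-1195) - 150813) = √(((-3 + 60 - 4*(-4)*(-9))/(4 - 9))*(-1195) - 150813) = √(((-3 + 60 - 144)/(-5))*(-1195) - 150813) = √(-⅕*(-87)*(-1195) - 150813) = √((87/5)*(-1195) - 150813) = √(-20793 - 150813) = √(-171606) = I*√171606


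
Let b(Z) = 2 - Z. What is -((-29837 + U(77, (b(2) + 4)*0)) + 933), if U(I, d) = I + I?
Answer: 28750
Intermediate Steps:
U(I, d) = 2*I
-((-29837 + U(77, (b(2) + 4)*0)) + 933) = -((-29837 + 2*77) + 933) = -((-29837 + 154) + 933) = -(-29683 + 933) = -1*(-28750) = 28750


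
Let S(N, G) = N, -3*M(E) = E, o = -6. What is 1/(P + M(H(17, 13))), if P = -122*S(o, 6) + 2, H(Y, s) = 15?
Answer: 1/729 ≈ 0.0013717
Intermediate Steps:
M(E) = -E/3
P = 734 (P = -122*(-6) + 2 = 732 + 2 = 734)
1/(P + M(H(17, 13))) = 1/(734 - ⅓*15) = 1/(734 - 5) = 1/729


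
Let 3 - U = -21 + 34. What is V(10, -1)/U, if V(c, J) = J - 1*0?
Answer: ⅒ ≈ 0.10000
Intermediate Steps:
V(c, J) = J (V(c, J) = J + 0 = J)
U = -10 (U = 3 - (-21 + 34) = 3 - 1*13 = 3 - 13 = -10)
V(10, -1)/U = -1/(-10) = -⅒*(-1) = ⅒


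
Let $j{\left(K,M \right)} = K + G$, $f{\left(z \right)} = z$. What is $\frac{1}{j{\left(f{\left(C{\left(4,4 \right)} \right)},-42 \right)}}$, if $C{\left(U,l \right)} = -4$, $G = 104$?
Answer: $\frac{1}{100} \approx 0.01$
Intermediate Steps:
$j{\left(K,M \right)} = 104 + K$ ($j{\left(K,M \right)} = K + 104 = 104 + K$)
$\frac{1}{j{\left(f{\left(C{\left(4,4 \right)} \right)},-42 \right)}} = \frac{1}{104 - 4} = \frac{1}{100}$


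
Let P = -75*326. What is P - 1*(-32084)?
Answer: 7634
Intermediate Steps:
P = -24450
P - 1*(-32084) = -24450 - 1*(-32084) = -24450 + 32084 = 7634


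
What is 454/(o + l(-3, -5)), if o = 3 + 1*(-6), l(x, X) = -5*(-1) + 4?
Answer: 227/3 ≈ 75.667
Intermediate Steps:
l(x, X) = 9 (l(x, X) = 5 + 4 = 9)
o = -3 (o = 3 - 6 = -3)
454/(o + l(-3, -5)) = 454/(-3 + 9) = 454/6 = (⅙)*454 = 227/3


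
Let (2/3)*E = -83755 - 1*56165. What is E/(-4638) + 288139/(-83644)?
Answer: 2703135673/64656812 ≈ 41.807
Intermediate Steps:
E = -209880 (E = 3*(-83755 - 1*56165)/2 = 3*(-83755 - 56165)/2 = (3/2)*(-139920) = -209880)
E/(-4638) + 288139/(-83644) = -209880/(-4638) + 288139/(-83644) = -209880*(-1/4638) + 288139*(-1/83644) = 34980/773 - 288139/83644 = 2703135673/64656812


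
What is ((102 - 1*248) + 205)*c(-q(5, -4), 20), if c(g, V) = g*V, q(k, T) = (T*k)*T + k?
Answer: -100300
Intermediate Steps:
q(k, T) = k + k*T**2 (q(k, T) = k*T**2 + k = k + k*T**2)
c(g, V) = V*g
((102 - 1*248) + 205)*c(-q(5, -4), 20) = ((102 - 1*248) + 205)*(20*(-5*(1 + (-4)**2))) = ((102 - 248) + 205)*(20*(-5*(1 + 16))) = (-146 + 205)*(20*(-5*17)) = 59*(20*(-1*85)) = 59*(20*(-85)) = 59*(-1700) = -100300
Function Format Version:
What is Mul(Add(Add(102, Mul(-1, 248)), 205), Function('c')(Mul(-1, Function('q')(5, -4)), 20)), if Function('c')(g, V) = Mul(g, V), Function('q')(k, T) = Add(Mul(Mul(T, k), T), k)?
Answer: -100300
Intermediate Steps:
Function('q')(k, T) = Add(k, Mul(k, Pow(T, 2))) (Function('q')(k, T) = Add(Mul(k, Pow(T, 2)), k) = Add(k, Mul(k, Pow(T, 2))))
Function('c')(g, V) = Mul(V, g)
Mul(Add(Add(102, Mul(-1, 248)), 205), Function('c')(Mul(-1, Function('q')(5, -4)), 20)) = Mul(Add(Add(102, Mul(-1, 248)), 205), Mul(20, Mul(-1, Mul(5, Add(1, Pow(-4, 2)))))) = Mul(Add(Add(102, -248), 205), Mul(20, Mul(-1, Mul(5, Add(1, 16))))) = Mul(Add(-146, 205), Mul(20, Mul(-1, Mul(5, 17)))) = Mul(59, Mul(20, Mul(-1, 85))) = Mul(59, Mul(20, -85)) = Mul(59, -1700) = -100300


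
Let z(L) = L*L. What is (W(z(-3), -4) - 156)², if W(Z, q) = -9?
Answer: 27225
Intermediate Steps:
z(L) = L²
(W(z(-3), -4) - 156)² = (-9 - 156)² = (-165)² = 27225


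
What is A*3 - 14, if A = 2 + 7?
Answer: 13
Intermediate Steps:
A = 9
A*3 - 14 = 9*3 - 14 = 27 - 14 = 13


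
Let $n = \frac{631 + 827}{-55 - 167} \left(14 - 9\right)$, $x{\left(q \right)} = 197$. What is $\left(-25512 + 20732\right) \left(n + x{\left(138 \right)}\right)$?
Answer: $- \frac{29033720}{37} \approx -7.847 \cdot 10^{5}$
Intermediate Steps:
$n = - \frac{1215}{37}$ ($n = \frac{1458}{-222} \left(14 - 9\right) = 1458 \left(- \frac{1}{222}\right) 5 = \left(- \frac{243}{37}\right) 5 = - \frac{1215}{37} \approx -32.838$)
$\left(-25512 + 20732\right) \left(n + x{\left(138 \right)}\right) = \left(-25512 + 20732\right) \left(- \frac{1215}{37} + 197\right) = \left(-4780\right) \frac{6074}{37} = - \frac{29033720}{37}$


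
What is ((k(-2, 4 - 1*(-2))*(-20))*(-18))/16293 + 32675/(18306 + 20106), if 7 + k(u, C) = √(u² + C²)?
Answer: 145191845/208615572 + 240*√10/5431 ≈ 0.83572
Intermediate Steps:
k(u, C) = -7 + √(C² + u²) (k(u, C) = -7 + √(u² + C²) = -7 + √(C² + u²))
((k(-2, 4 - 1*(-2))*(-20))*(-18))/16293 + 32675/(18306 + 20106) = (((-7 + √((4 - 1*(-2))² + (-2)²))*(-20))*(-18))/16293 + 32675/(18306 + 20106) = (((-7 + √((4 + 2)² + 4))*(-20))*(-18))*(1/16293) + 32675/38412 = (((-7 + √(6² + 4))*(-20))*(-18))*(1/16293) + 32675*(1/38412) = (((-7 + √(36 + 4))*(-20))*(-18))*(1/16293) + 32675/38412 = (((-7 + √40)*(-20))*(-18))*(1/16293) + 32675/38412 = (((-7 + 2*√10)*(-20))*(-18))*(1/16293) + 32675/38412 = ((140 - 40*√10)*(-18))*(1/16293) + 32675/38412 = (-2520 + 720*√10)*(1/16293) + 32675/38412 = (-840/5431 + 240*√10/5431) + 32675/38412 = 145191845/208615572 + 240*√10/5431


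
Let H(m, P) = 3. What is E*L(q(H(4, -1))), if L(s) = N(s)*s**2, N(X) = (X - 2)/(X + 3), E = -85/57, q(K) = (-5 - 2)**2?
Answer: -9591995/2964 ≈ -3236.2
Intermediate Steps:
q(K) = 49 (q(K) = (-7)**2 = 49)
E = -85/57 (E = -85*1/57 = -85/57 ≈ -1.4912)
N(X) = (-2 + X)/(3 + X)
L(s) = s**2*(-2 + s)/(3 + s) (L(s) = ((-2 + s)/(3 + s))*s**2 = s**2*(-2 + s)/(3 + s))
E*L(q(H(4, -1))) = -85*49**2*(-2 + 49)/(57*(3 + 49)) = -204085*47/(57*52) = -85/57*112847/52 = -9591995/2964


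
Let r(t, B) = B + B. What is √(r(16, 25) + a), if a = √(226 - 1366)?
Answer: √(50 + 2*I*√285) ≈ 7.4274 + 2.2729*I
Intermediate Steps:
r(t, B) = 2*B
a = 2*I*√285 (a = √(-1140) = 2*I*√285 ≈ 33.764*I)
√(r(16, 25) + a) = √(2*25 + 2*I*√285) = √(50 + 2*I*√285)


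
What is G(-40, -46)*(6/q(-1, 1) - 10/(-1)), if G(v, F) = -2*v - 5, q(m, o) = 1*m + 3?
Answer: 975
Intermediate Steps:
q(m, o) = 3 + m (q(m, o) = m + 3 = 3 + m)
G(v, F) = -5 - 2*v
G(-40, -46)*(6/q(-1, 1) - 10/(-1)) = (-5 - 2*(-40))*(6/(3 - 1) - 10/(-1)) = (-5 + 80)*(6/2 - 10*(-1)) = 75*(6*(½) + 10) = 75*(3 + 10) = 75*13 = 975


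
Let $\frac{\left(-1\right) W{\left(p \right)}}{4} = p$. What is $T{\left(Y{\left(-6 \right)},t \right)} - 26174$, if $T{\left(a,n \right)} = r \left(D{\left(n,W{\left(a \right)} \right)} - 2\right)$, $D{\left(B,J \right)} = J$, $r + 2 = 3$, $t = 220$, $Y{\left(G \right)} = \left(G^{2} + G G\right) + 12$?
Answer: $-26512$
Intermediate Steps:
$Y{\left(G \right)} = 12 + 2 G^{2}$ ($Y{\left(G \right)} = \left(G^{2} + G^{2}\right) + 12 = 2 G^{2} + 12 = 12 + 2 G^{2}$)
$W{\left(p \right)} = - 4 p$
$r = 1$ ($r = -2 + 3 = 1$)
$T{\left(a,n \right)} = -2 - 4 a$ ($T{\left(a,n \right)} = 1 \left(- 4 a - 2\right) = 1 \left(-2 - 4 a\right) = -2 - 4 a$)
$T{\left(Y{\left(-6 \right)},t \right)} - 26174 = \left(-2 - 4 \left(12 + 2 \left(-6\right)^{2}\right)\right) - 26174 = \left(-2 - 4 \left(12 + 2 \cdot 36\right)\right) - 26174 = \left(-2 - 4 \left(12 + 72\right)\right) - 26174 = \left(-2 - 336\right) - 26174 = -338 - 26174 = -26512$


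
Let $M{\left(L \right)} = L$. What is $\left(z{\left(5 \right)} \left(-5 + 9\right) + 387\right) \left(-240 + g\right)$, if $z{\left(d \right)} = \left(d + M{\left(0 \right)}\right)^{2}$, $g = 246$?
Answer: $2922$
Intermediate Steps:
$z{\left(d \right)} = d^{2}$ ($z{\left(d \right)} = \left(d + 0\right)^{2} = d^{2}$)
$\left(z{\left(5 \right)} \left(-5 + 9\right) + 387\right) \left(-240 + g\right) = \left(5^{2} \left(-5 + 9\right) + 387\right) \left(-240 + 246\right) = \left(25 \cdot 4 + 387\right) 6 = \left(100 + 387\right) 6 = 487 \cdot 6 = 2922$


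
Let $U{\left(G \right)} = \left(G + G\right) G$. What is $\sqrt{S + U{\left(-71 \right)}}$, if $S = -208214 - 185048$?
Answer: $14 i \sqrt{1955} \approx 619.02 i$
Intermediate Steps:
$S = -393262$ ($S = -208214 - 185048 = -393262$)
$U{\left(G \right)} = 2 G^{2}$ ($U{\left(G \right)} = 2 G G = 2 G^{2}$)
$\sqrt{S + U{\left(-71 \right)}} = \sqrt{-393262 + 2 \left(-71\right)^{2}} = \sqrt{-393262 + 2 \cdot 5041} = \sqrt{-393262 + 10082} = \sqrt{-383180} = 14 i \sqrt{1955}$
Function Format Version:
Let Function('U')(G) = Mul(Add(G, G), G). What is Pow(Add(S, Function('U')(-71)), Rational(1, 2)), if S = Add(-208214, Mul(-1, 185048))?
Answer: Mul(14, I, Pow(1955, Rational(1, 2))) ≈ Mul(619.02, I)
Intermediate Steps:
S = -393262 (S = Add(-208214, -185048) = -393262)
Function('U')(G) = Mul(2, Pow(G, 2)) (Function('U')(G) = Mul(Mul(2, G), G) = Mul(2, Pow(G, 2)))
Pow(Add(S, Function('U')(-71)), Rational(1, 2)) = Pow(Add(-393262, Mul(2, Pow(-71, 2))), Rational(1, 2)) = Pow(Add(-393262, Mul(2, 5041)), Rational(1, 2)) = Pow(Add(-393262, 10082), Rational(1, 2)) = Pow(-383180, Rational(1, 2)) = Mul(14, I, Pow(1955, Rational(1, 2)))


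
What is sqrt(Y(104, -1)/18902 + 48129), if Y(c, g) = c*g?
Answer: sqrt(25437569333)/727 ≈ 219.38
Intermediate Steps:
sqrt(Y(104, -1)/18902 + 48129) = sqrt((104*(-1))/18902 + 48129) = sqrt(-104*1/18902 + 48129) = sqrt(-4/727 + 48129) = sqrt(34989779/727) = sqrt(25437569333)/727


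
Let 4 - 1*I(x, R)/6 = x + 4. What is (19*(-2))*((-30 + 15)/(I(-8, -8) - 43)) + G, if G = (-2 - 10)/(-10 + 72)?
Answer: 3528/31 ≈ 113.81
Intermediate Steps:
I(x, R) = -6*x (I(x, R) = 24 - 6*(x + 4) = 24 - 6*(4 + x) = 24 + (-24 - 6*x) = -6*x)
G = -6/31 (G = -12/62 = -12*1/62 = -6/31 ≈ -0.19355)
(19*(-2))*((-30 + 15)/(I(-8, -8) - 43)) + G = (19*(-2))*((-30 + 15)/(-6*(-8) - 43)) - 6/31 = -(-570)/(48 - 43) - 6/31 = -(-570)/5 - 6/31 = -38*(-3) - 6/31 = 114 - 6/31 = 3528/31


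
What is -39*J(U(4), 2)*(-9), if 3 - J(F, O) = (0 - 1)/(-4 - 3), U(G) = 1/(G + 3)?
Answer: 7020/7 ≈ 1002.9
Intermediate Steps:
U(G) = 1/(3 + G)
J(F, O) = 20/7 (J(F, O) = 3 - (0 - 1)/(-4 - 3) = 3 - (-1)/(-7) = 3 - (-1)*(-1)/7 = 3 - 1*⅐ = 3 - ⅐ = 20/7)
-39*J(U(4), 2)*(-9) = -39*20/7*(-9) = -780/7*(-9) = 7020/7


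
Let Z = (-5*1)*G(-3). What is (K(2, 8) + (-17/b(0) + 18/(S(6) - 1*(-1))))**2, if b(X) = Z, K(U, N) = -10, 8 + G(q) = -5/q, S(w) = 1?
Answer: 21316/9025 ≈ 2.3619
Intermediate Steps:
G(q) = -8 - 5/q
Z = 95/3 (Z = (-5*1)*(-8 - 5/(-3)) = -5*(-8 - 5*(-1/3)) = -5*(-8 + 5/3) = -5*(-19/3) = 95/3 ≈ 31.667)
b(X) = 95/3
(K(2, 8) + (-17/b(0) + 18/(S(6) - 1*(-1))))**2 = (-10 + (-17/95/3 + 18/(1 - 1*(-1))))**2 = (-10 + (-17*3/95 + 18/(1 + 1)))**2 = (-10 + (-51/95 + 18/2))**2 = (-10 + (-51/95 + 18*(1/2)))**2 = (-10 + (-51/95 + 9))**2 = (-10 + 804/95)**2 = (-146/95)**2 = 21316/9025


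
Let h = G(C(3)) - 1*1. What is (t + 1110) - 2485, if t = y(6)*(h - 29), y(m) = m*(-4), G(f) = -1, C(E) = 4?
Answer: -631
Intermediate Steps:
y(m) = -4*m
h = -2 (h = -1 - 1*1 = -1 - 1 = -2)
t = 744 (t = (-4*6)*(-2 - 29) = -24*(-31) = 744)
(t + 1110) - 2485 = (744 + 1110) - 2485 = 1854 - 2485 = -631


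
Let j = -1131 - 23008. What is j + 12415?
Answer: -11724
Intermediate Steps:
j = -24139
j + 12415 = -24139 + 12415 = -11724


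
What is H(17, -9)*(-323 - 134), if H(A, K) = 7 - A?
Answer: 4570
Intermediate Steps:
H(17, -9)*(-323 - 134) = (7 - 1*17)*(-323 - 134) = (7 - 17)*(-457) = -10*(-457) = 4570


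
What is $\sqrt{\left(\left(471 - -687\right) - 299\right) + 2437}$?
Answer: $4 \sqrt{206} \approx 57.411$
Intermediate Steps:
$\sqrt{\left(\left(471 - -687\right) - 299\right) + 2437} = \sqrt{\left(\left(471 + 687\right) - 299\right) + 2437} = \sqrt{\left(1158 - 299\right) + 2437} = \sqrt{859 + 2437} = \sqrt{3296} = 4 \sqrt{206}$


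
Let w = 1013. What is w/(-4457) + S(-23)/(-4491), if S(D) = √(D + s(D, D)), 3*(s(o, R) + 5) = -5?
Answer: -1013/4457 - I*√267/13473 ≈ -0.22728 - 0.0012128*I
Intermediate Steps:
s(o, R) = -20/3 (s(o, R) = -5 + (⅓)*(-5) = -5 - 5/3 = -20/3)
S(D) = √(-20/3 + D) (S(D) = √(D - 20/3) = √(-20/3 + D))
w/(-4457) + S(-23)/(-4491) = 1013/(-4457) + (√(-60 + 9*(-23))/3)/(-4491) = 1013*(-1/4457) + (√(-60 - 207)/3)*(-1/4491) = -1013/4457 + (√(-267)/3)*(-1/4491) = -1013/4457 + ((I*√267)/3)*(-1/4491) = -1013/4457 + (I*√267/3)*(-1/4491) = -1013/4457 - I*√267/13473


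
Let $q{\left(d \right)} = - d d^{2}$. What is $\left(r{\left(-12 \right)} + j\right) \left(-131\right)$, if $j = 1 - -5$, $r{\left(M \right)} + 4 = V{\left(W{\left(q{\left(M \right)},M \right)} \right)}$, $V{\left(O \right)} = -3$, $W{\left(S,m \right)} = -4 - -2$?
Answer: $131$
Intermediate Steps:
$q{\left(d \right)} = - d^{3}$
$W{\left(S,m \right)} = -2$ ($W{\left(S,m \right)} = -4 + 2 = -2$)
$r{\left(M \right)} = -7$ ($r{\left(M \right)} = -4 - 3 = -7$)
$j = 6$ ($j = 1 + 5 = 6$)
$\left(r{\left(-12 \right)} + j\right) \left(-131\right) = \left(-7 + 6\right) \left(-131\right) = \left(-1\right) \left(-131\right) = 131$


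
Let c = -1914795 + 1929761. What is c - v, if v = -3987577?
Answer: 4002543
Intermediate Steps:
c = 14966
c - v = 14966 - 1*(-3987577) = 14966 + 3987577 = 4002543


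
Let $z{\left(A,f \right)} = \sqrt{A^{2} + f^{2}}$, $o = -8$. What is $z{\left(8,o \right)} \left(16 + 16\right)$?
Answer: $256 \sqrt{2} \approx 362.04$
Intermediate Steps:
$z{\left(8,o \right)} \left(16 + 16\right) = \sqrt{8^{2} + \left(-8\right)^{2}} \left(16 + 16\right) = \sqrt{64 + 64} \cdot 32 = \sqrt{128} \cdot 32 = 8 \sqrt{2} \cdot 32 = 256 \sqrt{2}$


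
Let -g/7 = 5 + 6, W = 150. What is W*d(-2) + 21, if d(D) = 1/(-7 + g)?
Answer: 269/14 ≈ 19.214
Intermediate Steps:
g = -77 (g = -7*(5 + 6) = -7*11 = -77)
d(D) = -1/84 (d(D) = 1/(-7 - 77) = 1/(-84) = -1/84)
W*d(-2) + 21 = 150*(-1/84) + 21 = -25/14 + 21 = 269/14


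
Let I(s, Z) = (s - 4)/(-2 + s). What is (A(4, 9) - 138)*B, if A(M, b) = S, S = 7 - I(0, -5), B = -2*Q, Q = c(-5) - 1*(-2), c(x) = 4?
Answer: 1596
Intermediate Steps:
I(s, Z) = (-4 + s)/(-2 + s)
Q = 6 (Q = 4 - 1*(-2) = 4 + 2 = 6)
B = -12 (B = -2*6 = -12)
S = 5 (S = 7 - (-4 + 0)/(-2 + 0) = 7 - (-4)/(-2) = 7 - (-1)*(-4)/2 = 7 - 1*2 = 7 - 2 = 5)
A(M, b) = 5
(A(4, 9) - 138)*B = (5 - 138)*(-12) = -133*(-12) = 1596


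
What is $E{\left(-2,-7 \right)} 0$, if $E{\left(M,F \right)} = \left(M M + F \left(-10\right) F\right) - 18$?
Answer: $0$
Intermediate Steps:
$E{\left(M,F \right)} = -18 + M^{2} - 10 F^{2}$ ($E{\left(M,F \right)} = \left(M^{2} + - 10 F F\right) - 18 = \left(M^{2} - 10 F^{2}\right) - 18 = -18 + M^{2} - 10 F^{2}$)
$E{\left(-2,-7 \right)} 0 = \left(-18 + \left(-2\right)^{2} - 10 \left(-7\right)^{2}\right) 0 = \left(-18 + 4 - 490\right) 0 = \left(-504\right) 0 = 0$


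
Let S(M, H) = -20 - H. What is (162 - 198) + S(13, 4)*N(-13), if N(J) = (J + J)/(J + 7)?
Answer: -140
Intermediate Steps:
N(J) = 2*J/(7 + J) (N(J) = (2*J)/(7 + J) = 2*J/(7 + J))
(162 - 198) + S(13, 4)*N(-13) = (162 - 198) + (-20 - 1*4)*(2*(-13)/(7 - 13)) = -36 + (-20 - 4)*(2*(-13)/(-6)) = -36 - 48*(-13)*(-1)/6 = -36 - 24*13/3 = -36 - 104 = -140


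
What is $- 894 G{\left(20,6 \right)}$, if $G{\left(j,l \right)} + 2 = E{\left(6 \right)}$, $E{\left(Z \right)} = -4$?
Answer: $5364$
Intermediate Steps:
$G{\left(j,l \right)} = -6$ ($G{\left(j,l \right)} = -2 - 4 = -6$)
$- 894 G{\left(20,6 \right)} = \left(-894\right) \left(-6\right) = 5364$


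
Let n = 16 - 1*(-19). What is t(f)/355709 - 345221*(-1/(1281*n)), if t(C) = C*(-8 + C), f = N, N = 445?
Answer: 131517054964/15948213015 ≈ 8.2465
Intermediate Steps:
f = 445
n = 35 (n = 16 + 19 = 35)
t(f)/355709 - 345221*(-1/(1281*n)) = (445*(-8 + 445))/355709 - 345221/((-1281*35)) = (445*437)*(1/355709) - 345221/(-44835) = 194465*(1/355709) - 345221*(-1/44835) = 194465/355709 + 345221/44835 = 131517054964/15948213015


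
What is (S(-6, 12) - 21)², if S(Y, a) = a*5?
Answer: 1521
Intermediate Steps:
S(Y, a) = 5*a
(S(-6, 12) - 21)² = (5*12 - 21)² = (60 - 21)² = 39² = 1521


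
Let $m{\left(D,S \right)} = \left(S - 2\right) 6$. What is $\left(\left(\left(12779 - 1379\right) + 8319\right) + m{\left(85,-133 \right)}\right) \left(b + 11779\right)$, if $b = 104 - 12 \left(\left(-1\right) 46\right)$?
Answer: $235133415$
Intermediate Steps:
$m{\left(D,S \right)} = -12 + 6 S$ ($m{\left(D,S \right)} = \left(-2 + S\right) 6 = -12 + 6 S$)
$b = 656$ ($b = 104 - -552 = 104 + 552 = 656$)
$\left(\left(\left(12779 - 1379\right) + 8319\right) + m{\left(85,-133 \right)}\right) \left(b + 11779\right) = \left(\left(\left(12779 - 1379\right) + 8319\right) + \left(-12 + 6 \left(-133\right)\right)\right) \left(656 + 11779\right) = \left(\left(11400 + 8319\right) - 810\right) 12435 = \left(19719 - 810\right) 12435 = 18909 \cdot 12435 = 235133415$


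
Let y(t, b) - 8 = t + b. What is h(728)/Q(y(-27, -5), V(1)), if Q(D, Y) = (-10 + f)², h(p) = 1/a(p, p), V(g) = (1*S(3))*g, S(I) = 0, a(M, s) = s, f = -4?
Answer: 1/142688 ≈ 7.0083e-6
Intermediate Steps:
y(t, b) = 8 + b + t (y(t, b) = 8 + (t + b) = 8 + (b + t) = 8 + b + t)
V(g) = 0 (V(g) = (1*0)*g = 0*g = 0)
h(p) = 1/p
Q(D, Y) = 196 (Q(D, Y) = (-10 - 4)² = (-14)² = 196)
h(728)/Q(y(-27, -5), V(1)) = 1/(728*196) = (1/728)*(1/196) = 1/142688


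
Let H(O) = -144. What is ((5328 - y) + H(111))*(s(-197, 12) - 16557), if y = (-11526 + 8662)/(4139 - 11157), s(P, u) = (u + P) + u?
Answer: -304305717520/3509 ≈ -8.6722e+7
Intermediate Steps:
s(P, u) = P + 2*u (s(P, u) = (P + u) + u = P + 2*u)
y = 1432/3509 (y = -2864/(-7018) = -2864*(-1/7018) = 1432/3509 ≈ 0.40809)
((5328 - y) + H(111))*(s(-197, 12) - 16557) = ((5328 - 1*1432/3509) - 144)*((-197 + 2*12) - 16557) = ((5328 - 1432/3509) - 144)*((-197 + 24) - 16557) = (18694520/3509 - 144)*(-173 - 16557) = (18189224/3509)*(-16730) = -304305717520/3509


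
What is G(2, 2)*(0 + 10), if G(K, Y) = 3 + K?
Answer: 50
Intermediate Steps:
G(2, 2)*(0 + 10) = (3 + 2)*(0 + 10) = 5*10 = 50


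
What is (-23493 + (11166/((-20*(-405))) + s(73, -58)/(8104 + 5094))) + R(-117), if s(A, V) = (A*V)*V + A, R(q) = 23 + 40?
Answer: -104275789193/4454325 ≈ -23410.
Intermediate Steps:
R(q) = 63
s(A, V) = A + A*V² (s(A, V) = A*V² + A = A + A*V²)
(-23493 + (11166/((-20*(-405))) + s(73, -58)/(8104 + 5094))) + R(-117) = (-23493 + (11166/((-20*(-405))) + (73*(1 + (-58)²))/(8104 + 5094))) + 63 = (-23493 + (11166/8100 + (73*(1 + 3364))/13198)) + 63 = (-23493 + (11166*(1/8100) + (73*3365)*(1/13198))) + 63 = (-23493 + (1861/1350 + 245645*(1/13198))) + 63 = (-23493 + (1861/1350 + 245645/13198)) + 63 = (-23493 + 89045557/4454325) + 63 = -104556411668/4454325 + 63 = -104275789193/4454325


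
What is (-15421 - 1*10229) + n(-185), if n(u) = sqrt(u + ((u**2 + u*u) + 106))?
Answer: -25650 + sqrt(68371) ≈ -25389.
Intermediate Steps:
n(u) = sqrt(106 + u + 2*u**2) (n(u) = sqrt(u + ((u**2 + u**2) + 106)) = sqrt(u + (2*u**2 + 106)) = sqrt(u + (106 + 2*u**2)) = sqrt(106 + u + 2*u**2))
(-15421 - 1*10229) + n(-185) = (-15421 - 1*10229) + sqrt(106 - 185 + 2*(-185)**2) = (-15421 - 10229) + sqrt(106 - 185 + 2*34225) = -25650 + sqrt(106 - 185 + 68450) = -25650 + sqrt(68371)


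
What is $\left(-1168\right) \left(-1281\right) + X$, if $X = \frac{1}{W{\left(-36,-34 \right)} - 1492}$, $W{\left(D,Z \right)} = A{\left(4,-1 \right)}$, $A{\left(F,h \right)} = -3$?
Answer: $\frac{2236830959}{1495} \approx 1.4962 \cdot 10^{6}$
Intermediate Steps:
$W{\left(D,Z \right)} = -3$
$X = - \frac{1}{1495}$ ($X = \frac{1}{-3 - 1492} = \frac{1}{-1495} = - \frac{1}{1495} \approx -0.0006689$)
$\left(-1168\right) \left(-1281\right) + X = \left(-1168\right) \left(-1281\right) - \frac{1}{1495} = 1496208 - \frac{1}{1495} = \frac{2236830959}{1495}$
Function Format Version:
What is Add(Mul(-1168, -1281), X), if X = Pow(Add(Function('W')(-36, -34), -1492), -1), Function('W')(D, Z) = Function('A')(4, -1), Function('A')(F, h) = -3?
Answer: Rational(2236830959, 1495) ≈ 1.4962e+6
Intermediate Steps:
Function('W')(D, Z) = -3
X = Rational(-1, 1495) (X = Pow(Add(-3, -1492), -1) = Pow(-1495, -1) = Rational(-1, 1495) ≈ -0.00066890)
Add(Mul(-1168, -1281), X) = Add(Mul(-1168, -1281), Rational(-1, 1495)) = Add(1496208, Rational(-1, 1495)) = Rational(2236830959, 1495)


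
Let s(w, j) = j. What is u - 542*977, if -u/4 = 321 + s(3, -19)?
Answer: -530742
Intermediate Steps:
u = -1208 (u = -4*(321 - 19) = -4*302 = -1208)
u - 542*977 = -1208 - 542*977 = -1208 - 529534 = -530742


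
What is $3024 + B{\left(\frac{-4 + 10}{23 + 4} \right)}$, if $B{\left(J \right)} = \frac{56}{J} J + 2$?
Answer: $3082$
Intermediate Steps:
$B{\left(J \right)} = 58$ ($B{\left(J \right)} = 56 + 2 = 58$)
$3024 + B{\left(\frac{-4 + 10}{23 + 4} \right)} = 3024 + 58 = 3082$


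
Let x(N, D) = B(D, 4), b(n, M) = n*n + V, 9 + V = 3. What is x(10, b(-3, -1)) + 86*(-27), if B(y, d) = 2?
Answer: -2320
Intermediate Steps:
V = -6 (V = -9 + 3 = -6)
b(n, M) = -6 + n² (b(n, M) = n*n - 6 = n² - 6 = -6 + n²)
x(N, D) = 2
x(10, b(-3, -1)) + 86*(-27) = 2 + 86*(-27) = 2 - 2322 = -2320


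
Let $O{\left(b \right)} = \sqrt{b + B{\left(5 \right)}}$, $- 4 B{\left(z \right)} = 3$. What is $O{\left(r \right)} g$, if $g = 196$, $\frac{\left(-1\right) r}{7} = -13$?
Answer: $1862$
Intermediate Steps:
$r = 91$ ($r = \left(-7\right) \left(-13\right) = 91$)
$B{\left(z \right)} = - \frac{3}{4}$ ($B{\left(z \right)} = \left(- \frac{1}{4}\right) 3 = - \frac{3}{4}$)
$O{\left(b \right)} = \sqrt{- \frac{3}{4} + b}$ ($O{\left(b \right)} = \sqrt{b - \frac{3}{4}} = \sqrt{- \frac{3}{4} + b}$)
$O{\left(r \right)} g = \frac{\sqrt{-3 + 4 \cdot 91}}{2} \cdot 196 = \frac{\sqrt{-3 + 364}}{2} \cdot 196 = \frac{\sqrt{361}}{2} \cdot 196 = \frac{1}{2} \cdot 19 \cdot 196 = \frac{19}{2} \cdot 196 = 1862$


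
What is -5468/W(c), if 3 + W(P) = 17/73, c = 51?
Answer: 199582/101 ≈ 1976.1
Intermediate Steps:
W(P) = -202/73 (W(P) = -3 + 17/73 = -202/73)
-5468/W(c) = -5468/(-202/73) = -5468*(-73/202) = 199582/101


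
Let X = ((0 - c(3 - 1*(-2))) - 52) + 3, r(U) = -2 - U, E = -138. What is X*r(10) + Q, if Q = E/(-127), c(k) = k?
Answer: 82434/127 ≈ 649.09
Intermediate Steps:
Q = 138/127 (Q = -138/(-127) = -138*(-1/127) = 138/127 ≈ 1.0866)
X = -54 (X = ((0 - (3 - 1*(-2))) - 52) + 3 = ((0 - (3 + 2)) - 52) + 3 = ((0 - 1*5) - 52) + 3 = ((0 - 5) - 52) + 3 = (-5 - 52) + 3 = -57 + 3 = -54)
X*r(10) + Q = -54*(-2 - 1*10) + 138/127 = -54*(-2 - 10) + 138/127 = -54*(-12) + 138/127 = 648 + 138/127 = 82434/127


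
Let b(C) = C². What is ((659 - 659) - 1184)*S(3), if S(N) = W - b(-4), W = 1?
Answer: 17760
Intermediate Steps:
S(N) = -15 (S(N) = 1 - 1*(-4)² = 1 - 1*16 = 1 - 16 = -15)
((659 - 659) - 1184)*S(3) = ((659 - 659) - 1184)*(-15) = (0 - 1184)*(-15) = -1184*(-15) = 17760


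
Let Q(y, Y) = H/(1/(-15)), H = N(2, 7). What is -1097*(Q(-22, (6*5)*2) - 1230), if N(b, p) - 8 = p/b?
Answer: 3077085/2 ≈ 1.5385e+6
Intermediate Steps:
N(b, p) = 8 + p/b
H = 23/2 (H = 8 + 7/2 = 23/2 ≈ 11.500)
Q(y, Y) = -345/2 (Q(y, Y) = 23/(2*(1/(-15))) = 23/(2*(-1/15)) = (23/2)*(-15) = -345/2)
-1097*(Q(-22, (6*5)*2) - 1230) = -1097*(-345/2 - 1230) = -1097*(-2805)/2 = -1*(-3077085/2) = 3077085/2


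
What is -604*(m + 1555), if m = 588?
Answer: -1294372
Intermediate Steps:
-604*(m + 1555) = -604*(588 + 1555) = -604*2143 = -1294372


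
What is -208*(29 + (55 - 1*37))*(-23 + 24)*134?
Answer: -1309984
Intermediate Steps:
-208*(29 + (55 - 1*37))*(-23 + 24)*134 = -208*(29 + (55 - 37))*134 = -208*(29 + 18)*134 = -9776*134 = -1309984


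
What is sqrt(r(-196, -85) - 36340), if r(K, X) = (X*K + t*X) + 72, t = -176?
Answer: 2*I*sqrt(1162) ≈ 68.176*I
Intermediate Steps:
r(K, X) = 72 - 176*X + K*X (r(K, X) = (X*K - 176*X) + 72 = (K*X - 176*X) + 72 = (-176*X + K*X) + 72 = 72 - 176*X + K*X)
sqrt(r(-196, -85) - 36340) = sqrt((72 - 176*(-85) - 196*(-85)) - 36340) = sqrt((72 + 14960 + 16660) - 36340) = sqrt(31692 - 36340) = sqrt(-4648) = 2*I*sqrt(1162)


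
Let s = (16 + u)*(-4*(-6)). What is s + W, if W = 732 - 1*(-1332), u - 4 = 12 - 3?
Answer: 2760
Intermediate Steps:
u = 13 (u = 4 + (12 - 3) = 4 + 9 = 13)
W = 2064 (W = 732 + 1332 = 2064)
s = 696 (s = (16 + 13)*(-4*(-6)) = 29*24 = 696)
s + W = 696 + 2064 = 2760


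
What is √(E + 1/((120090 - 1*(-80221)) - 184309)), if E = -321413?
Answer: 5*I*√365787998674/5334 ≈ 566.93*I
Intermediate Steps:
√(E + 1/((120090 - 1*(-80221)) - 184309)) = √(-321413 + 1/((120090 - 1*(-80221)) - 184309)) = √(-321413 + 1/((120090 + 80221) - 184309)) = √(-321413 + 1/(200311 - 184309)) = √(-321413 + 1/16002) = √(-5143250825/16002) = 5*I*√365787998674/5334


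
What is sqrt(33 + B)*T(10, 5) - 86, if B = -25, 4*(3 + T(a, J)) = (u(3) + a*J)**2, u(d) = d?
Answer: -86 + 2797*sqrt(2)/2 ≈ 1891.8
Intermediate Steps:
T(a, J) = -3 + (3 + J*a)**2/4 (T(a, J) = -3 + (3 + a*J)**2/4 = -3 + (3 + J*a)**2/4)
sqrt(33 + B)*T(10, 5) - 86 = sqrt(33 - 25)*(-3 + (3 + 5*10)**2/4) - 86 = sqrt(8)*(-3 + (3 + 50)**2/4) - 86 = (2*sqrt(2))*(-3 + (1/4)*53**2) - 86 = (2*sqrt(2))*(-3 + (1/4)*2809) - 86 = (2*sqrt(2))*(-3 + 2809/4) - 86 = (2*sqrt(2))*(2797/4) - 86 = 2797*sqrt(2)/2 - 86 = -86 + 2797*sqrt(2)/2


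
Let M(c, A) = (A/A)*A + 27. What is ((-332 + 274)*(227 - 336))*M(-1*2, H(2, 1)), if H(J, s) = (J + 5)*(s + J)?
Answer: 303456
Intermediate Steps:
H(J, s) = (5 + J)*(J + s)
M(c, A) = 27 + A (M(c, A) = 1*A + 27 = A + 27 = 27 + A)
((-332 + 274)*(227 - 336))*M(-1*2, H(2, 1)) = ((-332 + 274)*(227 - 336))*(27 + (2**2 + 5*2 + 5*1 + 2*1)) = (-58*(-109))*(27 + (4 + 10 + 5 + 2)) = 6322*(27 + 21) = 6322*48 = 303456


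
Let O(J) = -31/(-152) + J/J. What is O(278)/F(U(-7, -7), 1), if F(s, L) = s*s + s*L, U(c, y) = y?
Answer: 61/2128 ≈ 0.028665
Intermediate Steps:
O(J) = 183/152 (O(J) = -31*(-1/152) + 1 = 31/152 + 1 = 183/152)
F(s, L) = s² + L*s
O(278)/F(U(-7, -7), 1) = 183/(152*((-7*(1 - 7)))) = 183/(152*((-7*(-6)))) = (183/152)/42 = (183/152)*(1/42) = 61/2128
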